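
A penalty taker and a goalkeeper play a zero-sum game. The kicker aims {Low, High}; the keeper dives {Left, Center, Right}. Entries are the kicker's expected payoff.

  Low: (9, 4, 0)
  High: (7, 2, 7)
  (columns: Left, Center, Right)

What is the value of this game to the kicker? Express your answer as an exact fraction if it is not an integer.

28/9

Row minima: Low → 0, High → 2; maximin = 2.
Column maxima: Left → 9, Center → 4, Right → 7; minimax = 4.
2 ≠ 4, so there is no saddle point; optimal play is mixed.
Left is strictly dominated by Center (it gives the kicker strictly more in every row), so the keeper never plays it.
On the remaining 2×2 (Low, High vs Center, Right):
Let the kicker play Low with probability p. Expected payoff against Center: 4p + 2(1−p) = 2p + 2; against Right: 0p + 7(1−p) = −7p + 7.
Setting these equal: 2p + 2 = −7p + 7 ⇒ 9p = 5 ⇒ p = 5/9, and the value is (2)·(5/9) + 2 = 28/9.
For the keeper: with q = P(Center), equating Low's and High's payoffs gives 4q = −5q + 7 ⇒ q = 7/9.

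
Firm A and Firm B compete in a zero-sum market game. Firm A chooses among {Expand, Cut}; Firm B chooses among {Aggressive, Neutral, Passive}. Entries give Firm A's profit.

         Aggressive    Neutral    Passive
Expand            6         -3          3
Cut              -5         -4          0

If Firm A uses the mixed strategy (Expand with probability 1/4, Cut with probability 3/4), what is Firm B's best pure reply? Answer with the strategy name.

If Firm B plays Aggressive, Firm A's expected payoff is (1/4)·6 + (3/4)·(-5) = -9/4.
If Firm B plays Neutral, Firm A's expected payoff is (1/4)·(-3) + (3/4)·(-4) = -15/4.
If Firm B plays Passive, Firm A's expected payoff is (1/4)·3 + (3/4)·0 = 3/4.
Firm B minimizes Firm A's payoff; the smallest is -15/4, so the best response is Neutral.

Neutral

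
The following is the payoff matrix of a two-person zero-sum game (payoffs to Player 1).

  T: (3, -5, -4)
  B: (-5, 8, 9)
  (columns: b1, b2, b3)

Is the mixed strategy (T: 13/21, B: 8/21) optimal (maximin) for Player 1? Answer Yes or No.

Against b1 this mix gives (13/21)·3 + (8/21)·(-5) = -1/21.
Against b2 this mix gives (13/21)·(-5) + (8/21)·8 = -1/21.
Against b3 this mix gives (13/21)·(-4) + (8/21)·9 = 20/21.
All of Player 2's active replies (b1, b2) yield -1/21, and no column does worse for Player 1. The mix makes Player 2 indifferent and guarantees -1/21, so it is optimal.

Yes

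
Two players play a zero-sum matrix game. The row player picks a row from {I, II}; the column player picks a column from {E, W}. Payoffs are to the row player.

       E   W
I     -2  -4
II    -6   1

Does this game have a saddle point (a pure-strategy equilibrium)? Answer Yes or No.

No

Row minima: I → -4, II → -6; maximin = -4.
Column maxima: E → -2, W → 1; minimax = -2.
-4 ≠ -2, so no pure-strategy equilibrium exists.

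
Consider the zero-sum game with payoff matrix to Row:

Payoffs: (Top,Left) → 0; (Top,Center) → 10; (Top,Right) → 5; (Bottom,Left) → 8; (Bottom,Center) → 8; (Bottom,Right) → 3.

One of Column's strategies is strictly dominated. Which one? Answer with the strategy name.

Right holds Row's payoff strictly below Center in every row: 5 < 10, 3 < 8.
So Center is strictly dominated for Column.

Center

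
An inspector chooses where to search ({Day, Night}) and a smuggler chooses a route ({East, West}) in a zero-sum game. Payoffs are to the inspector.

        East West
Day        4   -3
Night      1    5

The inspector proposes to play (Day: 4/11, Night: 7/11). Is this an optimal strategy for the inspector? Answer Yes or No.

Yes

Against East this mix gives (4/11)·4 + (7/11)·1 = 23/11.
Against West this mix gives (4/11)·(-3) + (7/11)·5 = 23/11.
All of the smuggler's active replies (East, West) yield 23/11, and no column does worse for the inspector. The mix makes the smuggler indifferent and guarantees 23/11, so it is optimal.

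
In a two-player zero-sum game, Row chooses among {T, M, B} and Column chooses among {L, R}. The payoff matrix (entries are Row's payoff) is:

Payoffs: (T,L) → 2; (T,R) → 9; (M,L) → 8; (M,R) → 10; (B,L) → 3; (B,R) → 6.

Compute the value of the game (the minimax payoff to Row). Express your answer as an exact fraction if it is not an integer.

Row minima: T → 2, M → 8, B → 3; maximin = 8.
Column maxima: L → 8, R → 10; minimax = 8.
Since maximin = minimax = 8, there is a saddle point and the value is 8.

8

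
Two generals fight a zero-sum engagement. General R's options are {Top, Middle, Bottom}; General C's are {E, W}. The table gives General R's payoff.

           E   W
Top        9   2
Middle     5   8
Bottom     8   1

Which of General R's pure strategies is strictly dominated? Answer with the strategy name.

Bottom

Top gives a strictly higher payoff than Bottom against every column: 9 > 8, 2 > 1.
So Bottom is strictly dominated and General R never plays it.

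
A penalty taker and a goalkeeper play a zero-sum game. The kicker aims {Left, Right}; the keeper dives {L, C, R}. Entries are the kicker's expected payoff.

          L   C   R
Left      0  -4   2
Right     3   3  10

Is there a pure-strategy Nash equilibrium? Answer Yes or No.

Row minima: Left → -4, Right → 3; maximin = 3.
Column maxima: L → 3, C → 3, R → 10; minimax = 3.
maximin = minimax = 3, so a saddle point exists.

Yes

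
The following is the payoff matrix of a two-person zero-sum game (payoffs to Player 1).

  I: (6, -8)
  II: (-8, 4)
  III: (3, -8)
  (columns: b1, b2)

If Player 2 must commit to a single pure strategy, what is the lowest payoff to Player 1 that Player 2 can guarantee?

4

Column maxima: b1 → 6, b2 → 4.
The smallest of these is 4.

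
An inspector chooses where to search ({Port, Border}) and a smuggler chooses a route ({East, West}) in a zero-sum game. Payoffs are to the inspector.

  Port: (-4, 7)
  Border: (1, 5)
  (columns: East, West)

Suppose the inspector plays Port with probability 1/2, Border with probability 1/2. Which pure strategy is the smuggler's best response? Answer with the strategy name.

If the smuggler plays East, the inspector's expected payoff is (1/2)·(-4) + (1/2)·1 = -3/2.
If the smuggler plays West, the inspector's expected payoff is (1/2)·7 + (1/2)·5 = 6.
The smuggler minimizes the inspector's payoff; the smallest is -3/2, so the best response is East.

East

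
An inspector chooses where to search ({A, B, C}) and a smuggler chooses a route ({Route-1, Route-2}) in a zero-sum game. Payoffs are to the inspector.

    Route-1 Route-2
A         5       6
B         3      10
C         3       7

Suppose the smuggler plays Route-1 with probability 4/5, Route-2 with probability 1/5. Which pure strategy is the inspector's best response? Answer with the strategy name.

A

Expected payoff of A: (4/5)·5 + (1/5)·6 = 26/5.
Expected payoff of B: (4/5)·3 + (1/5)·10 = 22/5.
Expected payoff of C: (4/5)·3 + (1/5)·7 = 19/5.
The largest is 26/5, so the inspector's best response is A.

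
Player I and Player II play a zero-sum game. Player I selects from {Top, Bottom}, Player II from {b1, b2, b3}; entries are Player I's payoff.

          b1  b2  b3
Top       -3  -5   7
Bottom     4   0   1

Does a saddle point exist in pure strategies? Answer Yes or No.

Yes

Row minima: Top → -5, Bottom → 0; maximin = 0.
Column maxima: b1 → 4, b2 → 0, b3 → 7; minimax = 0.
maximin = minimax = 0, so a saddle point exists.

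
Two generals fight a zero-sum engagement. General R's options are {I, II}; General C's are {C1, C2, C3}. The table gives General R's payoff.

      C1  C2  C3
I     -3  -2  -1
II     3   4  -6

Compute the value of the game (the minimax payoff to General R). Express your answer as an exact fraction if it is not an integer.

-21/11

Row minima: I → -3, II → -6; maximin = -3.
Column maxima: C1 → 3, C2 → 4, C3 → -1; minimax = -1.
-3 ≠ -1, so there is no saddle point; optimal play is mixed.
C2 is strictly dominated by C1 (it gives General R strictly more in every row), so General C never plays it.
On the remaining 2×2 (I, II vs C1, C3):
Let General R play I with probability p. Expected payoff against C1: (-3)p + 3(1−p) = −6p + 3; against C3: (-1)p + (-6)(1−p) = 5p − 6.
Setting these equal: −6p + 3 = 5p − 6 ⇒ −11p = -9 ⇒ p = 9/11, and the value is (-6)·(9/11) + 3 = -21/11.
For General C: with q = P(C1), equating I's and II's payoffs gives −2q − 1 = 9q − 6 ⇒ q = 5/11.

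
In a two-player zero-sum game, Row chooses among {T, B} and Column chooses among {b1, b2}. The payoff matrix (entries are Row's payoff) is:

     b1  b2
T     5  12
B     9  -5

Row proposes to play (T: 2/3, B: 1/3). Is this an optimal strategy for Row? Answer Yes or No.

Yes

Against b1 this mix gives (2/3)·5 + (1/3)·9 = 19/3.
Against b2 this mix gives (2/3)·12 + (1/3)·(-5) = 19/3.
All of Column's active replies (b1, b2) yield 19/3, and no column does worse for Row. The mix makes Column indifferent and guarantees 19/3, so it is optimal.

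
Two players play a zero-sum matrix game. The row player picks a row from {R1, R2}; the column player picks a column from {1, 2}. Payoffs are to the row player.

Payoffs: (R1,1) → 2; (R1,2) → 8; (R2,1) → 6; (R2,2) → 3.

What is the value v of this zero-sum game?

14/3

Row minima: R1 → 2, R2 → 3; maximin = 3.
Column maxima: 1 → 6, 2 → 8; minimax = 6.
3 ≠ 6, so there is no saddle point; optimal play is mixed.
Let the row player play R1 with probability p. Expected payoff against 1: 2p + 6(1−p) = −4p + 6; against 2: 8p + 3(1−p) = 5p + 3.
Setting these equal: −4p + 6 = 5p + 3 ⇒ −9p = -3 ⇒ p = 1/3, and the value is (-4)·(1/3) + 6 = 14/3.
For the column player: with q = P(1), equating R1's and R2's payoffs gives −6q + 8 = 3q + 3 ⇒ q = 5/9.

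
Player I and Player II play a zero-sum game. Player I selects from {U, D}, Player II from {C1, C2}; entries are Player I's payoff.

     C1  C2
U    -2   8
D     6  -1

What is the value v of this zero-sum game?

Row minima: U → -2, D → -1; maximin = -1.
Column maxima: C1 → 6, C2 → 8; minimax = 6.
-1 ≠ 6, so there is no saddle point; optimal play is mixed.
Let Player I play U with probability p. Expected payoff against C1: (-2)p + 6(1−p) = −8p + 6; against C2: 8p + (-1)(1−p) = 9p − 1.
Setting these equal: −8p + 6 = 9p − 1 ⇒ −17p = -7 ⇒ p = 7/17, and the value is (-8)·(7/17) + 6 = 46/17.
For Player II: with q = P(C1), equating U's and D's payoffs gives −10q + 8 = 7q − 1 ⇒ q = 9/17.

46/17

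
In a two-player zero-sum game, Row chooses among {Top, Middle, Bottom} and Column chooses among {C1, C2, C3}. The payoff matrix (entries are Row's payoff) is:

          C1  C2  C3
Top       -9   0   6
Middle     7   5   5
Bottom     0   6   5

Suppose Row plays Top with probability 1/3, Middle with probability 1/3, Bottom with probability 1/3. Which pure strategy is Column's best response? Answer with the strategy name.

C1

If Column plays C1, Row's expected payoff is (1/3)·(-9) + (1/3)·7 + (1/3)·0 = -2/3.
If Column plays C2, Row's expected payoff is (1/3)·0 + (1/3)·5 + (1/3)·6 = 11/3.
If Column plays C3, Row's expected payoff is (1/3)·6 + (1/3)·5 + (1/3)·5 = 16/3.
Column minimizes Row's payoff; the smallest is -2/3, so the best response is C1.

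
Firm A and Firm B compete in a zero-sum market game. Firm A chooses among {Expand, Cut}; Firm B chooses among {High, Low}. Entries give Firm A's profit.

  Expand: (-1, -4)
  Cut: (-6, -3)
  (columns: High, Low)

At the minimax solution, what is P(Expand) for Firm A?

1/2

Row minima: Expand → -4, Cut → -6; maximin = -4.
Column maxima: High → -1, Low → -3; minimax = -3.
-4 ≠ -3, so there is no saddle point; optimal play is mixed.
Let Firm A play Expand with probability p. Expected payoff against High: (-1)p + (-6)(1−p) = 5p − 6; against Low: (-4)p + (-3)(1−p) = −p − 3.
Setting these equal: 5p − 6 = −p − 3 ⇒ 6p = 3 ⇒ p = 1/2, and the value is (5)·(1/2) − 6 = -7/2.
For Firm B: with q = P(High), equating Expand's and Cut's payoffs gives 3q − 4 = −3q − 3 ⇒ q = 1/6.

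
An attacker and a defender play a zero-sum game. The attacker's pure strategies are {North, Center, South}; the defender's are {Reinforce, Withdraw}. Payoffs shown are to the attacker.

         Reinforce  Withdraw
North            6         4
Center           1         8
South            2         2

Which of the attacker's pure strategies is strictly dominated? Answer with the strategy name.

South

North gives a strictly higher payoff than South against every column: 6 > 2, 4 > 2.
So South is strictly dominated and the attacker never plays it.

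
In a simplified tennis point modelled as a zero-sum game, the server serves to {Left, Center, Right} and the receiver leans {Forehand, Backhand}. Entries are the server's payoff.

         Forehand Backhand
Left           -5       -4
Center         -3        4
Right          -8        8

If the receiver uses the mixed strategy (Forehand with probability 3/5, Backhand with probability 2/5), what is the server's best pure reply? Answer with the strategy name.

Expected payoff of Left: (3/5)·(-5) + (2/5)·(-4) = -23/5.
Expected payoff of Center: (3/5)·(-3) + (2/5)·4 = -1/5.
Expected payoff of Right: (3/5)·(-8) + (2/5)·8 = -8/5.
The largest is -1/5, so the server's best response is Center.

Center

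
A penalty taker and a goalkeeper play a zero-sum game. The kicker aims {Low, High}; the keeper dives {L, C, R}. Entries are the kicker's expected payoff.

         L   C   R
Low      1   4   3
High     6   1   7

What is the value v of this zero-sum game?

Row minima: Low → 1, High → 1; maximin = 1.
Column maxima: L → 6, C → 4, R → 7; minimax = 4.
1 ≠ 4, so there is no saddle point; optimal play is mixed.
R is strictly dominated by L (it gives the kicker strictly more in every row), so the keeper never plays it.
On the remaining 2×2 (Low, High vs L, C):
Let the kicker play Low with probability p. Expected payoff against L: 1p + 6(1−p) = −5p + 6; against C: 4p + 1(1−p) = 3p + 1.
Setting these equal: −5p + 6 = 3p + 1 ⇒ −8p = -5 ⇒ p = 5/8, and the value is (-5)·(5/8) + 6 = 23/8.
For the keeper: with q = P(L), equating Low's and High's payoffs gives −3q + 4 = 5q + 1 ⇒ q = 3/8.

23/8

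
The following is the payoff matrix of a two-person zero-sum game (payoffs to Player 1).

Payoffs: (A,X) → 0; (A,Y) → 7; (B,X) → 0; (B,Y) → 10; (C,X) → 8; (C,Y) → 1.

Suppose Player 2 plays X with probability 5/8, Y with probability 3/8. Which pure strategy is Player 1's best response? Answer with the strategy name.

Expected payoff of A: (5/8)·0 + (3/8)·7 = 21/8.
Expected payoff of B: (5/8)·0 + (3/8)·10 = 15/4.
Expected payoff of C: (5/8)·8 + (3/8)·1 = 43/8.
The largest is 43/8, so Player 1's best response is C.

C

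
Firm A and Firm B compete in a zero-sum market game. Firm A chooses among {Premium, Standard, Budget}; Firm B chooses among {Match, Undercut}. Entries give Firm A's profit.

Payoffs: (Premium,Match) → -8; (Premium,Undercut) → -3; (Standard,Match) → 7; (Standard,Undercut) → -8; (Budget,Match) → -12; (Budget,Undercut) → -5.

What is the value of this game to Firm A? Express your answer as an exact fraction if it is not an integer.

-17/4

Row minima: Premium → -8, Standard → -8, Budget → -12; maximin = -8.
Column maxima: Match → 7, Undercut → -3; minimax = -3.
-8 ≠ -3, so there is no saddle point; optimal play is mixed.
Budget is strictly dominated by Premium, so Firm A never plays it.
On the remaining 2×2 (Premium, Standard vs Match, Undercut):
Let Firm A play Premium with probability p. Expected payoff against Match: (-8)p + 7(1−p) = −15p + 7; against Undercut: (-3)p + (-8)(1−p) = 5p − 8.
Setting these equal: −15p + 7 = 5p − 8 ⇒ −20p = -15 ⇒ p = 3/4, and the value is (-15)·(3/4) + 7 = -17/4.
For Firm B: with q = P(Match), equating Premium's and Standard's payoffs gives −5q − 3 = 15q − 8 ⇒ q = 1/4.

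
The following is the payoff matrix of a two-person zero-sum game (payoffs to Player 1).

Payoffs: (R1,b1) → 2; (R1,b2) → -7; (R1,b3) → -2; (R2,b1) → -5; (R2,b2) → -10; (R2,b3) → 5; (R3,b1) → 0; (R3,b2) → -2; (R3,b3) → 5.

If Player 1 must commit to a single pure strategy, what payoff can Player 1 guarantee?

-2

Row minima: R1 → -7, R2 → -10, R3 → -2.
The best of these is -2.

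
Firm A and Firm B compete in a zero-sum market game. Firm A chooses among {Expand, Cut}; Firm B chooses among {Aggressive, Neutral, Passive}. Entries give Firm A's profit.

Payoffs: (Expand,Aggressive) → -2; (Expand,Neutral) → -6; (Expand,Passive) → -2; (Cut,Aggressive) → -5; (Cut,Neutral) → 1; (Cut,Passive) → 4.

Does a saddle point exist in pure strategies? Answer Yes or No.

Row minima: Expand → -6, Cut → -5; maximin = -5.
Column maxima: Aggressive → -2, Neutral → 1, Passive → 4; minimax = -2.
-5 ≠ -2, so no pure-strategy equilibrium exists.

No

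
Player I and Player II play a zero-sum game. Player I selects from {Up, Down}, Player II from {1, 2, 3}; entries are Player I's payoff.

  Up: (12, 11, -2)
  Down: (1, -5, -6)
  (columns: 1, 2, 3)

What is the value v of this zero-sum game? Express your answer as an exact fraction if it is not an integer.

-2

Row minima: Up → -2, Down → -6; maximin = -2.
Column maxima: 1 → 12, 2 → 11, 3 → -2; minimax = -2.
Since maximin = minimax = -2, there is a saddle point and the value is -2.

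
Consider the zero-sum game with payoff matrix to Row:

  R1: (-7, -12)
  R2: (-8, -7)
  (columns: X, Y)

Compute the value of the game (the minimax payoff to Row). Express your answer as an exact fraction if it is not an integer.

-47/6

Row minima: R1 → -12, R2 → -8; maximin = -8.
Column maxima: X → -7, Y → -7; minimax = -7.
-8 ≠ -7, so there is no saddle point; optimal play is mixed.
Let Row play R1 with probability p. Expected payoff against X: (-7)p + (-8)(1−p) = p − 8; against Y: (-12)p + (-7)(1−p) = −5p − 7.
Setting these equal: p − 8 = −5p − 7 ⇒ 6p = 1 ⇒ p = 1/6, and the value is (1)·(1/6) − 8 = -47/6.
For Column: with q = P(X), equating R1's and R2's payoffs gives 5q − 12 = −q − 7 ⇒ q = 5/6.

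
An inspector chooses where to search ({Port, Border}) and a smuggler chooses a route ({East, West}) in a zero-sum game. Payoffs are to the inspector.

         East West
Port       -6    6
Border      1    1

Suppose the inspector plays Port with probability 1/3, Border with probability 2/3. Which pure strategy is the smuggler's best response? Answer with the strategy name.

East

If the smuggler plays East, the inspector's expected payoff is (1/3)·(-6) + (2/3)·1 = -4/3.
If the smuggler plays West, the inspector's expected payoff is (1/3)·6 + (2/3)·1 = 8/3.
The smuggler minimizes the inspector's payoff; the smallest is -4/3, so the best response is East.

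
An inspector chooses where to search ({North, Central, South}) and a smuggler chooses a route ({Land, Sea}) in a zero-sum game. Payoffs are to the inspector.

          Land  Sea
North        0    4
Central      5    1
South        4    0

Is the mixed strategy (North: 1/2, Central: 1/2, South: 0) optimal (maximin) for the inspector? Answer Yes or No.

Against Land this mix gives (1/2)·0 + (1/2)·5 = 5/2.
Against Sea this mix gives (1/2)·4 + (1/2)·1 = 5/2.
All of the smuggler's active replies (Land, Sea) yield 5/2, and no column does worse for the inspector. The mix makes the smuggler indifferent and guarantees 5/2, so it is optimal.

Yes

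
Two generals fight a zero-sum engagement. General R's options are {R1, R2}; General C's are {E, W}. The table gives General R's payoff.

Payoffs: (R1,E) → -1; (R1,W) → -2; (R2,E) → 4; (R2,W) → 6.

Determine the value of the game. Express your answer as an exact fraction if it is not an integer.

Row minima: R1 → -2, R2 → 4; maximin = 4.
Column maxima: E → 4, W → 6; minimax = 4.
Since maximin = minimax = 4, there is a saddle point and the value is 4.

4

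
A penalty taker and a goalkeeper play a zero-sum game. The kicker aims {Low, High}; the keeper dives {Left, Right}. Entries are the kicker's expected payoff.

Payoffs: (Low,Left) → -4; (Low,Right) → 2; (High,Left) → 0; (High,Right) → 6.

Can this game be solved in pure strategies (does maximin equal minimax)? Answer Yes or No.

Yes

Row minima: Low → -4, High → 0; maximin = 0.
Column maxima: Left → 0, Right → 6; minimax = 0.
maximin = minimax = 0, so a saddle point exists.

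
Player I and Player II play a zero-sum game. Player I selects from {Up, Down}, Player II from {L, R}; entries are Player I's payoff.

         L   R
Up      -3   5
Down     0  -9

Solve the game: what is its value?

Row minima: Up → -3, Down → -9; maximin = -3.
Column maxima: L → 0, R → 5; minimax = 0.
-3 ≠ 0, so there is no saddle point; optimal play is mixed.
Let Player I play Up with probability p. Expected payoff against L: (-3)p + 0(1−p) = −3p; against R: 5p + (-9)(1−p) = 14p − 9.
Setting these equal: −3p = 14p − 9 ⇒ −17p = -9 ⇒ p = 9/17, and the value is (-3)·(9/17) = -27/17.
For Player II: with q = P(L), equating Up's and Down's payoffs gives −8q + 5 = 9q − 9 ⇒ q = 14/17.

-27/17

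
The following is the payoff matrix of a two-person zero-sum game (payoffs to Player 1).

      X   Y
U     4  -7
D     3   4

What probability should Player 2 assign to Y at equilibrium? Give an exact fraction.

1/12

Row minima: U → -7, D → 3; maximin = 3.
Column maxima: X → 4, Y → 4; minimax = 4.
3 ≠ 4, so there is no saddle point; optimal play is mixed.
Let Player 1 play U with probability p. Expected payoff against X: 4p + 3(1−p) = p + 3; against Y: (-7)p + 4(1−p) = −11p + 4.
Setting these equal: p + 3 = −11p + 4 ⇒ 12p = 1 ⇒ p = 1/12, and the value is (1)·(1/12) + 3 = 37/12.
For Player 2: with q = P(X), equating U's and D's payoffs gives 11q − 7 = −q + 4 ⇒ q = 11/12.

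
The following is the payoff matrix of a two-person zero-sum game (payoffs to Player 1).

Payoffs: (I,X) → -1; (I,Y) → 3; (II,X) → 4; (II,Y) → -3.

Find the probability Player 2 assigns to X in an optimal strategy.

6/11

Row minima: I → -1, II → -3; maximin = -1.
Column maxima: X → 4, Y → 3; minimax = 3.
-1 ≠ 3, so there is no saddle point; optimal play is mixed.
Let Player 1 play I with probability p. Expected payoff against X: (-1)p + 4(1−p) = −5p + 4; against Y: 3p + (-3)(1−p) = 6p − 3.
Setting these equal: −5p + 4 = 6p − 3 ⇒ −11p = -7 ⇒ p = 7/11, and the value is (-5)·(7/11) + 4 = 9/11.
For Player 2: with q = P(X), equating I's and II's payoffs gives −4q + 3 = 7q − 3 ⇒ q = 6/11.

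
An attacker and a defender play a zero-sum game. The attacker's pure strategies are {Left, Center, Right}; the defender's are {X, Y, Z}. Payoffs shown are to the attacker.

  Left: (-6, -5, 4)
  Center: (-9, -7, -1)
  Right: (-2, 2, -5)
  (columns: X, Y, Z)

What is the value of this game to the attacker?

Row minima: Left → -6, Center → -9, Right → -5; maximin = -5.
Column maxima: X → -2, Y → 2, Z → 4; minimax = -2.
-5 ≠ -2, so there is no saddle point; optimal play is mixed.
Center is strictly dominated by Left, so the attacker never plays it.
Y is strictly dominated by X (it gives the attacker strictly more in every row), so the defender never plays it.
On the remaining 2×2 (Left, Right vs X, Z):
Let the attacker play Left with probability p. Expected payoff against X: (-6)p + (-2)(1−p) = −4p − 2; against Z: 4p + (-5)(1−p) = 9p − 5.
Setting these equal: −4p − 2 = 9p − 5 ⇒ −13p = -3 ⇒ p = 3/13, and the value is (-4)·(3/13) − 2 = -38/13.
For the defender: with q = P(X), equating Left's and Right's payoffs gives −10q + 4 = 3q − 5 ⇒ q = 9/13.

-38/13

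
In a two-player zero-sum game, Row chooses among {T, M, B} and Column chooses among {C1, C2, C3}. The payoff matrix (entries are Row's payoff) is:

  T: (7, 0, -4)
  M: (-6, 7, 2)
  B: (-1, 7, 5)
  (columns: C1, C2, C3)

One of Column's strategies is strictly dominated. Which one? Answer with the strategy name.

C2

C3 holds Row's payoff strictly below C2 in every row: -4 < 0, 2 < 7, 5 < 7.
So C2 is strictly dominated for Column.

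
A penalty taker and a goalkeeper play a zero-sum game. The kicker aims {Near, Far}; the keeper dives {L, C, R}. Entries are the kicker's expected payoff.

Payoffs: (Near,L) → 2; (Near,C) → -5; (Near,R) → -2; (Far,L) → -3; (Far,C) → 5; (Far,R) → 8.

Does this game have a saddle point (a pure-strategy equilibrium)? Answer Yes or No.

No

Row minima: Near → -5, Far → -3; maximin = -3.
Column maxima: L → 2, C → 5, R → 8; minimax = 2.
-3 ≠ 2, so no pure-strategy equilibrium exists.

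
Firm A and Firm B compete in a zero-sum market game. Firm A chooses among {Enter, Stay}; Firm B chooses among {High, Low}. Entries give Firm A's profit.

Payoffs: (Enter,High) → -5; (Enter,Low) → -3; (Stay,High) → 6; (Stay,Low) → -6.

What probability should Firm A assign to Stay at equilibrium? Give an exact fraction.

Row minima: Enter → -5, Stay → -6; maximin = -5.
Column maxima: High → 6, Low → -3; minimax = -3.
-5 ≠ -3, so there is no saddle point; optimal play is mixed.
Let Firm A play Enter with probability p. Expected payoff against High: (-5)p + 6(1−p) = −11p + 6; against Low: (-3)p + (-6)(1−p) = 3p − 6.
Setting these equal: −11p + 6 = 3p − 6 ⇒ −14p = -12 ⇒ p = 6/7, and the value is (-11)·(6/7) + 6 = -24/7.
For Firm B: with q = P(High), equating Enter's and Stay's payoffs gives −2q − 3 = 12q − 6 ⇒ q = 3/14.

1/7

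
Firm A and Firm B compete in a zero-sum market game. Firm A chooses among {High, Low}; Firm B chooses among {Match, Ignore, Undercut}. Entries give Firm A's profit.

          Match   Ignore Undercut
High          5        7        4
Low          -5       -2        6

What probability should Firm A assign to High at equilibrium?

11/12

Row minima: High → 4, Low → -5; maximin = 4.
Column maxima: Match → 5, Ignore → 7, Undercut → 6; minimax = 5.
4 ≠ 5, so there is no saddle point; optimal play is mixed.
Ignore is strictly dominated by Match (it gives Firm A strictly more in every row), so Firm B never plays it.
On the remaining 2×2 (High, Low vs Match, Undercut):
Let Firm A play High with probability p. Expected payoff against Match: 5p + (-5)(1−p) = 10p − 5; against Undercut: 4p + 6(1−p) = −2p + 6.
Setting these equal: 10p − 5 = −2p + 6 ⇒ 12p = 11 ⇒ p = 11/12, and the value is (10)·(11/12) − 5 = 25/6.
For Firm B: with q = P(Match), equating High's and Low's payoffs gives q + 4 = −11q + 6 ⇒ q = 1/6.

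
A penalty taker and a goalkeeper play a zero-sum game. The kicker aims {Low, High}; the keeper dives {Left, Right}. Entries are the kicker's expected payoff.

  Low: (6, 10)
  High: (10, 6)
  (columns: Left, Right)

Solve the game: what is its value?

8

Row minima: Low → 6, High → 6; maximin = 6.
Column maxima: Left → 10, Right → 10; minimax = 10.
6 ≠ 10, so there is no saddle point; optimal play is mixed.
Let the kicker play Low with probability p. Expected payoff against Left: 6p + 10(1−p) = −4p + 10; against Right: 10p + 6(1−p) = 4p + 6.
Setting these equal: −4p + 10 = 4p + 6 ⇒ −8p = -4 ⇒ p = 1/2, and the value is (-4)·(1/2) + 10 = 8.
For the keeper: with q = P(Left), equating Low's and High's payoffs gives −4q + 10 = 4q + 6 ⇒ q = 1/2.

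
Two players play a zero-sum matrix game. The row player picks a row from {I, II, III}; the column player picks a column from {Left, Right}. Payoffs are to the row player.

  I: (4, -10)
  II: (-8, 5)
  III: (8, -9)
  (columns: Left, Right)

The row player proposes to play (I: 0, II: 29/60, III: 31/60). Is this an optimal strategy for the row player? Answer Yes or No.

Against Left this mix gives (29/60)·(-8) + (31/60)·8 = 4/15.
Against Right this mix gives (29/60)·5 + (31/60)·(-9) = -67/30.
The column player will play Right, holding the row player to -67/30. Shifting weight toward the row that does better against Right would raise this floor (the equalizing mix achieves -16/15 against both Right and Left), so the proposed strategy is not optimal.

No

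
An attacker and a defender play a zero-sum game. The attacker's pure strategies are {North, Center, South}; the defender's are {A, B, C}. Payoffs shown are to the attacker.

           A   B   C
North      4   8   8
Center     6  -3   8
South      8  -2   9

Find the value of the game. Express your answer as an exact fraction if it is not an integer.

Row minima: North → 4, Center → -3, South → -2; maximin = 4.
Column maxima: A → 8, B → 8, C → 9; minimax = 8.
4 ≠ 8, so there is no saddle point; optimal play is mixed.
Center is strictly dominated by South, so the attacker never plays it.
C is strictly dominated by A (it gives the attacker strictly more in every row), so the defender never plays it.
On the remaining 2×2 (North, South vs A, B):
Let the attacker play North with probability p. Expected payoff against A: 4p + 8(1−p) = −4p + 8; against B: 8p + (-2)(1−p) = 10p − 2.
Setting these equal: −4p + 8 = 10p − 2 ⇒ −14p = -10 ⇒ p = 5/7, and the value is (-4)·(5/7) + 8 = 36/7.
For the defender: with q = P(A), equating North's and South's payoffs gives −4q + 8 = 10q − 2 ⇒ q = 5/7.

36/7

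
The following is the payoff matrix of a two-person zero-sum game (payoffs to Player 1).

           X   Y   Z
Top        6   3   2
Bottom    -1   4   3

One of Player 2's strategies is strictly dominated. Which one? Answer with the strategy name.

Z holds Player 1's payoff strictly below Y in every row: 2 < 3, 3 < 4.
So Y is strictly dominated for Player 2.

Y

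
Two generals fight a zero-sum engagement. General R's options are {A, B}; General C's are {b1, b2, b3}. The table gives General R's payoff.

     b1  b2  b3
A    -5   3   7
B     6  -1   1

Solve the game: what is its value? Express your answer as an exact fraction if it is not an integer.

13/15

Row minima: A → -5, B → -1; maximin = -1.
Column maxima: b1 → 6, b2 → 3, b3 → 7; minimax = 3.
-1 ≠ 3, so there is no saddle point; optimal play is mixed.
b3 is strictly dominated by b2 (it gives General R strictly more in every row), so General C never plays it.
On the remaining 2×2 (A, B vs b1, b2):
Let General R play A with probability p. Expected payoff against b1: (-5)p + 6(1−p) = −11p + 6; against b2: 3p + (-1)(1−p) = 4p − 1.
Setting these equal: −11p + 6 = 4p − 1 ⇒ −15p = -7 ⇒ p = 7/15, and the value is (-11)·(7/15) + 6 = 13/15.
For General C: with q = P(b1), equating A's and B's payoffs gives −8q + 3 = 7q − 1 ⇒ q = 4/15.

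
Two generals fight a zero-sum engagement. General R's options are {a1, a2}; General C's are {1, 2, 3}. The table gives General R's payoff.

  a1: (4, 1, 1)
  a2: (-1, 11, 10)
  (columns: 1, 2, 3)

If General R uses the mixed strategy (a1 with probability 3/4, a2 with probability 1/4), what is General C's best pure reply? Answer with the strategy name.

If General C plays 1, General R's expected payoff is (3/4)·4 + (1/4)·(-1) = 11/4.
If General C plays 2, General R's expected payoff is (3/4)·1 + (1/4)·11 = 7/2.
If General C plays 3, General R's expected payoff is (3/4)·1 + (1/4)·10 = 13/4.
General C minimizes General R's payoff; the smallest is 11/4, so the best response is 1.

1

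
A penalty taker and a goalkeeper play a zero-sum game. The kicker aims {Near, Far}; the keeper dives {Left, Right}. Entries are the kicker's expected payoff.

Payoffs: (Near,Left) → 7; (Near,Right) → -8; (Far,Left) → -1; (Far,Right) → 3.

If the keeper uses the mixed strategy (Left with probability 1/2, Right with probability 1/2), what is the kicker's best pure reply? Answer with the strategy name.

Far

Expected payoff of Near: (1/2)·7 + (1/2)·(-8) = -1/2.
Expected payoff of Far: (1/2)·(-1) + (1/2)·3 = 1.
The largest is 1, so the kicker's best response is Far.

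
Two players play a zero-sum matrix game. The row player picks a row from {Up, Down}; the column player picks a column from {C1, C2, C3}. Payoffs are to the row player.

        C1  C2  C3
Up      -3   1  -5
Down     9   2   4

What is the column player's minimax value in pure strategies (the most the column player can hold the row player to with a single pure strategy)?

Column maxima: C1 → 9, C2 → 2, C3 → 4.
The smallest of these is 2.

2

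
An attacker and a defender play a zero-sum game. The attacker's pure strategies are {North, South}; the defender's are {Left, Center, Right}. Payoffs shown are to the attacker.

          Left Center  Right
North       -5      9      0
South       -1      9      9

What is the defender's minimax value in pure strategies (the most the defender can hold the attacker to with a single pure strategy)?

-1

Column maxima: Left → -1, Center → 9, Right → 9.
The smallest of these is -1.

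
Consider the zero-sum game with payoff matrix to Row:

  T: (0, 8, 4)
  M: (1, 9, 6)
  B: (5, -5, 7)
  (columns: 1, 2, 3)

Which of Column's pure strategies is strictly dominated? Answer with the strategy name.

1 holds Row's payoff strictly below 3 in every row: 0 < 4, 1 < 6, 5 < 7.
So 3 is strictly dominated for Column.

3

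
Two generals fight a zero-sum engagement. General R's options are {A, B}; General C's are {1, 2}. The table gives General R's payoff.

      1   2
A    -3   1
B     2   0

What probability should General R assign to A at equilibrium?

Row minima: A → -3, B → 0; maximin = 0.
Column maxima: 1 → 2, 2 → 1; minimax = 1.
0 ≠ 1, so there is no saddle point; optimal play is mixed.
Let General R play A with probability p. Expected payoff against 1: (-3)p + 2(1−p) = −5p + 2; against 2: 1p + 0(1−p) = p.
Setting these equal: −5p + 2 = p ⇒ −6p = -2 ⇒ p = 1/3, and the value is (-5)·(1/3) + 2 = 1/3.
For General C: with q = P(1), equating A's and B's payoffs gives −4q + 1 = 2q ⇒ q = 1/6.

1/3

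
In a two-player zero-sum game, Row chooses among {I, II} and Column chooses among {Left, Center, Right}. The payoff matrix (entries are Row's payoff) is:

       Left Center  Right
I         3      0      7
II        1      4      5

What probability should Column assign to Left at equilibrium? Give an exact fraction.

Row minima: I → 0, II → 1; maximin = 1.
Column maxima: Left → 3, Center → 4, Right → 7; minimax = 3.
1 ≠ 3, so there is no saddle point; optimal play is mixed.
Right is strictly dominated by Left (it gives Row strictly more in every row), so Column never plays it.
On the remaining 2×2 (I, II vs Left, Center):
Let Row play I with probability p. Expected payoff against Left: 3p + 1(1−p) = 2p + 1; against Center: 0p + 4(1−p) = −4p + 4.
Setting these equal: 2p + 1 = −4p + 4 ⇒ 6p = 3 ⇒ p = 1/2, and the value is (2)·(1/2) + 1 = 2.
For Column: with q = P(Left), equating I's and II's payoffs gives 3q = −3q + 4 ⇒ q = 2/3.

2/3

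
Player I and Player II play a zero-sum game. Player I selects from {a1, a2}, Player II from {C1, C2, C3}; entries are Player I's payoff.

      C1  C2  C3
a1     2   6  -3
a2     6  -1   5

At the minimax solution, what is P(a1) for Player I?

2/5

Row minima: a1 → -3, a2 → -1; maximin = -1.
Column maxima: C1 → 6, C2 → 6, C3 → 5; minimax = 5.
-1 ≠ 5, so there is no saddle point; optimal play is mixed.
C1 is strictly dominated by C3 (it gives Player I strictly more in every row), so Player II never plays it.
On the remaining 2×2 (a1, a2 vs C2, C3):
Let Player I play a1 with probability p. Expected payoff against C2: 6p + (-1)(1−p) = 7p − 1; against C3: (-3)p + 5(1−p) = −8p + 5.
Setting these equal: 7p − 1 = −8p + 5 ⇒ 15p = 6 ⇒ p = 2/5, and the value is (7)·(2/5) − 1 = 9/5.
For Player II: with q = P(C2), equating a1's and a2's payoffs gives 9q − 3 = −6q + 5 ⇒ q = 8/15.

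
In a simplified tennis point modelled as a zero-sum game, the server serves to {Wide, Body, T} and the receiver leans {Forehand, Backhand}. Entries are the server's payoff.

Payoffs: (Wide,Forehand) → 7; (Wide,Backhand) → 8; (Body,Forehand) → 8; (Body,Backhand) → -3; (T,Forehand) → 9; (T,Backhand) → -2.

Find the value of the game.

43/6

Row minima: Wide → 7, Body → -3, T → -2; maximin = 7.
Column maxima: Forehand → 9, Backhand → 8; minimax = 8.
7 ≠ 8, so there is no saddle point; optimal play is mixed.
Body is strictly dominated by T, so the server never plays it.
On the remaining 2×2 (Wide, T vs Forehand, Backhand):
Let the server play Wide with probability p. Expected payoff against Forehand: 7p + 9(1−p) = −2p + 9; against Backhand: 8p + (-2)(1−p) = 10p − 2.
Setting these equal: −2p + 9 = 10p − 2 ⇒ −12p = -11 ⇒ p = 11/12, and the value is (-2)·(11/12) + 9 = 43/6.
For the receiver: with q = P(Forehand), equating Wide's and T's payoffs gives −q + 8 = 11q − 2 ⇒ q = 5/6.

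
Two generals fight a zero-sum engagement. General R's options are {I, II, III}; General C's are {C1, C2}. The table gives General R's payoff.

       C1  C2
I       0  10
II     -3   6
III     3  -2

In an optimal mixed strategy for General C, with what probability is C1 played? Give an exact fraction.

Row minima: I → 0, II → -3, III → -2; maximin = 0.
Column maxima: C1 → 3, C2 → 10; minimax = 3.
0 ≠ 3, so there is no saddle point; optimal play is mixed.
II is strictly dominated by I, so General R never plays it.
On the remaining 2×2 (I, III vs C1, C2):
Let General R play I with probability p. Expected payoff against C1: 0p + 3(1−p) = −3p + 3; against C2: 10p + (-2)(1−p) = 12p − 2.
Setting these equal: −3p + 3 = 12p − 2 ⇒ −15p = -5 ⇒ p = 1/3, and the value is (-3)·(1/3) + 3 = 2.
For General C: with q = P(C1), equating I's and III's payoffs gives −10q + 10 = 5q − 2 ⇒ q = 4/5.

4/5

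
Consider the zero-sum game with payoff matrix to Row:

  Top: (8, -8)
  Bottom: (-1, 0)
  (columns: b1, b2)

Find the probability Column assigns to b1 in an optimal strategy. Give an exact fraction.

Row minima: Top → -8, Bottom → -1; maximin = -1.
Column maxima: b1 → 8, b2 → 0; minimax = 0.
-1 ≠ 0, so there is no saddle point; optimal play is mixed.
Let Row play Top with probability p. Expected payoff against b1: 8p + (-1)(1−p) = 9p − 1; against b2: (-8)p + 0(1−p) = −8p.
Setting these equal: 9p − 1 = −8p ⇒ 17p = 1 ⇒ p = 1/17, and the value is (9)·(1/17) − 1 = -8/17.
For Column: with q = P(b1), equating Top's and Bottom's payoffs gives 16q − 8 = −q ⇒ q = 8/17.

8/17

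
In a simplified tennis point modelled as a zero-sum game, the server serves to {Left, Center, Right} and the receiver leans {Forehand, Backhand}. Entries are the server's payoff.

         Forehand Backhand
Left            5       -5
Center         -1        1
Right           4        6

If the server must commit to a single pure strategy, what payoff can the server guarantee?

Row minima: Left → -5, Center → -1, Right → 4.
The best of these is 4.

4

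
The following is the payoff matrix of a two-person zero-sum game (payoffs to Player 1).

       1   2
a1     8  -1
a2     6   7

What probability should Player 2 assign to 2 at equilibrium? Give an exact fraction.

1/5

Row minima: a1 → -1, a2 → 6; maximin = 6.
Column maxima: 1 → 8, 2 → 7; minimax = 7.
6 ≠ 7, so there is no saddle point; optimal play is mixed.
Let Player 1 play a1 with probability p. Expected payoff against 1: 8p + 6(1−p) = 2p + 6; against 2: (-1)p + 7(1−p) = −8p + 7.
Setting these equal: 2p + 6 = −8p + 7 ⇒ 10p = 1 ⇒ p = 1/10, and the value is (2)·(1/10) + 6 = 31/5.
For Player 2: with q = P(1), equating a1's and a2's payoffs gives 9q − 1 = −q + 7 ⇒ q = 4/5.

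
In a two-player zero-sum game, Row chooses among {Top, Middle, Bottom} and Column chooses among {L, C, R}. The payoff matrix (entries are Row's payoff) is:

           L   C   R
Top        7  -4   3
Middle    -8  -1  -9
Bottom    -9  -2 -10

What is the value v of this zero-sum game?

Row minima: Top → -4, Middle → -9, Bottom → -10; maximin = -4.
Column maxima: L → 7, C → -1, R → 3; minimax = -1.
-4 ≠ -1, so there is no saddle point; optimal play is mixed.
Bottom is strictly dominated by Middle, so Row never plays it.
L is strictly dominated by R (it gives Row strictly more in every row), so Column never plays it.
On the remaining 2×2 (Top, Middle vs C, R):
Let Row play Top with probability p. Expected payoff against C: (-4)p + (-1)(1−p) = −3p − 1; against R: 3p + (-9)(1−p) = 12p − 9.
Setting these equal: −3p − 1 = 12p − 9 ⇒ −15p = -8 ⇒ p = 8/15, and the value is (-3)·(8/15) − 1 = -13/5.
For Column: with q = P(C), equating Top's and Middle's payoffs gives −7q + 3 = 8q − 9 ⇒ q = 4/5.

-13/5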